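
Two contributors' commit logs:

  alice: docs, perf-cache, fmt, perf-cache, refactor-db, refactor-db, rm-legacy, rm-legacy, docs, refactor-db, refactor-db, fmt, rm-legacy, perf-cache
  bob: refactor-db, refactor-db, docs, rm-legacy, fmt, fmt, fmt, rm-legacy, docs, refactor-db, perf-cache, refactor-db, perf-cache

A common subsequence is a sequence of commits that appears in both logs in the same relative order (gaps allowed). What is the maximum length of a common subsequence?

8

Pick refactor-db [5,1], refactor-db [6,2], rm-legacy [7,4], rm-legacy [8,8], docs [9,9], refactor-db [10,10], refactor-db [11,12], perf-cache [14,13]; all 8 commits appear in both, in order. dp[14][13] = 8 confirms this is the maximum.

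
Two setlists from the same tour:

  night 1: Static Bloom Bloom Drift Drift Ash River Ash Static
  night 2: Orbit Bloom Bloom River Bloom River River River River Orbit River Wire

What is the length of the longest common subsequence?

Match Bloom [2,3]; then Bloom [3,5]; then River [7,11] — 3 songs in the same relative order in both, and the DP table's final entry dp[9][12] is also 3, so no common subsequence is longer.

3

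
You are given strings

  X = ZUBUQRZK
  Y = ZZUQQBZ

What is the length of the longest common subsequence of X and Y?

Let dp[i][j] be the LCS length of the first i characters of X and the first j characters of Y. dp[i][j] = dp[i-1][j-1]+1 when the i-th and j-th characters match, else max(dp[i-1][j], dp[i][j-1]).
    ·  Z  Z  U  Q  Q  B  Z
 ·  0  0  0  0  0  0  0  0
 Z  0  1  1  1  1  1  1  1
 U  0  1  1  2  2  2  2  2
 B  0  1  1  2  2  2  3  3
 U  0  1  1  2  2  2  3  3
 Q  0  1  1  2  3  3  3  3
 R  0  1  1  2  3  3  3  3
 Z  0  1  2  2  3  3  3  4
 K  0  1  2  2  3  3  3  4
dp[8][7] = 4. One LCS (by backtracking along matches): ZUBZ.

4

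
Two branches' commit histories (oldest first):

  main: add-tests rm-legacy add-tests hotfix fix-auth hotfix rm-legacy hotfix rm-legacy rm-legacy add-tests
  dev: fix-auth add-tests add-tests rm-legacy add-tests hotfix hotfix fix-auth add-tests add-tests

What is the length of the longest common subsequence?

Match add-tests [1,3] → rm-legacy [2,4] → add-tests [3,5] → hotfix [4,7] → fix-auth [5,8] → add-tests [11,10] — 6 commits in the same relative order in both. dp[11][10] = 6 confirms this is the maximum.

6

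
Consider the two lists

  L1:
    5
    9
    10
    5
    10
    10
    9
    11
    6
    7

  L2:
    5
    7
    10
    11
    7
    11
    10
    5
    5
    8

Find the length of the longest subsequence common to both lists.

4

Let dp[i][j] be the LCS length of the first i values of L1 and the first j values of L2. dp[i][j] = dp[i-1][j-1]+1 when the i-th and j-th values match, else max(dp[i-1][j], dp[i][j-1]).
    ·  5  7 10 11  7 11 10  5  5  8
 ·  0  0  0  0  0  0  0  0  0  0  0
 5  0  1  1  1  1  1  1  1  1  1  1
 9  0  1  1  1  1  1  1  1  1  1  1
10  0  1  1  2  2  2  2  2  2  2  2
 5  0  1  1  2  2  2  2  2  3  3  3
10  0  1  1  2  2  2  2  3  3  3  3
10  0  1  1  2  2  2  2  3  3  3  3
 9  0  1  1  2  2  2  2  3  3  3  3
11  0  1  1  2  3  3  3  3  3  3  3
 6  0  1  1  2  3  3  3  3  3  3  3
 7  0  1  2  2  3  4  4  4  4  4  4
dp[10][10] = 4. One LCS (by backtracking along matches): 5, 10, 11, 7.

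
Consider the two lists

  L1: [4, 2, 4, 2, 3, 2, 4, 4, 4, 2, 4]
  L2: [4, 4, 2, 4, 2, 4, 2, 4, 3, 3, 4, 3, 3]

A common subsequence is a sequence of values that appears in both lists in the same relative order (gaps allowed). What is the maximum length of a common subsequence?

Let dp[i][j] be the LCS length of the first i values of L1 and the first j values of L2. dp[i][j] = dp[i-1][j-1]+1 when the i-th and j-th values match, else max(dp[i-1][j], dp[i][j-1]).
    ·  4  4  2  4  2  4  2  4  3  3  4  3  3
 ·  0  0  0  0  0  0  0  0  0  0  0  0  0  0
 4  0  1  1  1  1  1  1  1  1  1  1  1  1  1
 2  0  1  1  2  2  2  2  2  2  2  2  2  2  2
 4  0  1  2  2  3  3  3  3  3  3  3  3  3  3
 2  0  1  2  3  3  4  4  4  4  4  4  4  4  4
 3  0  1  2  3  3  4  4  4  4  5  5  5  5  5
 2  0  1  2  3  3  4  4  5  5  5  5  5  5  5
 4  0  1  2  3  4  4  5  5  6  6  6  6  6  6
 4  0  1  2  3  4  4  5  5  6  6  6  7  7  7
 4  0  1  2  3  4  4  5  5  6  6  6  7  7  7
 2  0  1  2  3  4  5  5  6  6  6  6  7  7  7
 4  0  1  2  3  4  5  6  6  7  7  7  7  7  7
dp[11][13] = 7. One LCS (by backtracking along matches): 4, 2, 4, 2, 2, 4, 4.

7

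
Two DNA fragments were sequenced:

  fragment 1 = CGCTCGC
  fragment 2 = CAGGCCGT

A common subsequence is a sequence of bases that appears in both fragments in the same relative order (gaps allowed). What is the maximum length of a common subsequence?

Let dp[i][j] be the LCS length of the first i bases of fragment 1 and the first j bases of fragment 2. dp[i][j] = dp[i-1][j-1]+1 when the i-th and j-th bases match, else max(dp[i-1][j], dp[i][j-1]).
    ·  C  A  G  G  C  C  G  T
 ·  0  0  0  0  0  0  0  0  0
 C  0  1  1  1  1  1  1  1  1
 G  0  1  1  2  2  2  2  2  2
 C  0  1  1  2  2  3  3  3  3
 T  0  1  1  2  2  3  3  3  4
 C  0  1  1  2  2  3  4  4  4
 G  0  1  1  2  3  3  4  5  5
 C  0  1  1  2  3  4  4  5  5
dp[7][8] = 5. One LCS (by backtracking along matches): CGCCG.

5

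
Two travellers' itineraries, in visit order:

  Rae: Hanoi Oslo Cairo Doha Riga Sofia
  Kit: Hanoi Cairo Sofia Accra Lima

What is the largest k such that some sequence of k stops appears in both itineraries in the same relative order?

Taking Hanoi at Rae[1]=Kit[1]; then Cairo at Rae[3]=Kit[2]; then Sofia at Rae[6]=Kit[3] gives a common subsequence of length 3, and the DP table's final entry dp[6][5] is also 3, so no common subsequence is longer.

3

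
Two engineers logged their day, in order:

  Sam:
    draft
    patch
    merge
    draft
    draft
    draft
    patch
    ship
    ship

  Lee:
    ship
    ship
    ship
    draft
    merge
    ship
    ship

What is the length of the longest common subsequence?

4

Pick draft at Sam[1]=Lee[4]; then merge at Sam[3]=Lee[5]; then ship at Sam[8]=Lee[6]; then ship at Sam[9]=Lee[7]; all 4 tasks appear in both, in order. dp[9][7] = 4 confirms this is the maximum.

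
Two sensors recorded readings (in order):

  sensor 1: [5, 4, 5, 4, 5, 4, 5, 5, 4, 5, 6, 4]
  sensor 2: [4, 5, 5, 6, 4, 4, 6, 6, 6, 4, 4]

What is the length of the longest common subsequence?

7

Let dp[i][j] be the LCS length of the first i values of sensor 1 and the first j values of sensor 2. dp[i][j] = dp[i-1][j-1]+1 when the i-th and j-th values match, else max(dp[i-1][j], dp[i][j-1]).
    ·  4  5  5  6  4  4  6  6  6  4  4
 ·  0  0  0  0  0  0  0  0  0  0  0  0
 5  0  0  1  1  1  1  1  1  1  1  1  1
 4  0  1  1  1  1  2  2  2  2  2  2  2
 5  0  1  2  2  2  2  2  2  2  2  2  2
 4  0  1  2  2  2  3  3  3  3  3  3  3
 5  0  1  2  3  3  3  3  3  3  3  3  3
 4  0  1  2  3  3  4  4  4  4  4  4  4
 5  0  1  2  3  3  4  4  4  4  4  4  4
 5  0  1  2  3  3  4  4  4  4  4  4  4
 4  0  1  2  3  3  4  5  5  5  5  5  5
 5  0  1  2  3  3  4  5  5  5  5  5  5
 6  0  1  2  3  4  4  5  6  6  6  6  6
 4  0  1  2  3  4  5  5  6  6  6  7  7
dp[12][11] = 7. One LCS (by backtracking along matches): 4, 5, 5, 4, 4, 6, 4.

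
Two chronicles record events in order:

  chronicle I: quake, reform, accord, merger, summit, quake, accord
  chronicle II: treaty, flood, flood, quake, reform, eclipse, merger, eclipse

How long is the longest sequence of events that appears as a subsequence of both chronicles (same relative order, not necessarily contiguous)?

3

Match quake [1,4], then reform [2,5], then merger [4,7] — 3 events in the same relative order in both, and the DP table's final entry dp[7][8] is also 3, so no common subsequence is longer.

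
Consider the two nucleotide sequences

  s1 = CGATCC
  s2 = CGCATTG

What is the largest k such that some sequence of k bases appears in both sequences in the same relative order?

Pick C (s1 #1, s2 #1), G (s1 #2, s2 #2), A (s1 #3, s2 #4), T (s1 #4, s2 #6); all 4 bases appear in both, in order, and the DP table's final entry dp[6][7] is also 4, so no common subsequence is longer.

4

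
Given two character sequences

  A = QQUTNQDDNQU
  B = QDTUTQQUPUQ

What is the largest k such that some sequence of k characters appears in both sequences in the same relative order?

Let dp[i][j] be the LCS length of the first i characters of A and the first j characters of B. dp[i][j] = dp[i-1][j-1]+1 when the i-th and j-th characters match, else max(dp[i-1][j], dp[i][j-1]).
    ·  Q  D  T  U  T  Q  Q  U  P  U  Q
 ·  0  0  0  0  0  0  0  0  0  0  0  0
 Q  0  1  1  1  1  1  1  1  1  1  1  1
 Q  0  1  1  1  1  1  2  2  2  2  2  2
 U  0  1  1  1  2  2  2  2  3  3  3  3
 T  0  1  1  2  2  3  3  3  3  3  3  3
 N  0  1  1  2  2  3  3  3  3  3  3  3
 Q  0  1  1  2  2  3  4  4  4  4  4  4
 D  0  1  2  2  2  3  4  4  4  4  4  4
 D  0  1  2  2  2  3  4  4  4  4  4  4
 N  0  1  2  2  2  3  4  4  4  4  4  4
 Q  0  1  2  2  2  3  4  5  5  5  5  5
 U  0  1  2  2  3  3  4  5  6  6  6  6
dp[11][11] = 6. One LCS (by backtracking along matches): QUTQQU.

6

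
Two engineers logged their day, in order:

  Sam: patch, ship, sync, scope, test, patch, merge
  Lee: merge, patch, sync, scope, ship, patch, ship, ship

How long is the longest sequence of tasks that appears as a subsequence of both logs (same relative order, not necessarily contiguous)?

Match patch at Sam[1]=Lee[2] → sync at Sam[3]=Lee[3] → scope at Sam[4]=Lee[4] → patch at Sam[6]=Lee[6] — 4 tasks in the same relative order in both. Since dp[7][8] = 4, nothing longer is possible.

4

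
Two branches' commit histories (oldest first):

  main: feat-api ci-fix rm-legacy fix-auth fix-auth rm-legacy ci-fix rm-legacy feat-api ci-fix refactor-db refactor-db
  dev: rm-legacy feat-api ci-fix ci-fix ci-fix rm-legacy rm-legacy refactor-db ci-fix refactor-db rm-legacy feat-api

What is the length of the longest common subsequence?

Pick feat-api at main[1]=dev[2], then ci-fix at main[2]=dev[5], then rm-legacy at main[3]=dev[6], then rm-legacy at main[6]=dev[7], then ci-fix at main[7]=dev[9], then rm-legacy at main[8]=dev[11], then feat-api at main[9]=dev[12]; all 7 commits appear in both, in order. The LCS DP gives dp[12][12] = 7, so this is optimal.

7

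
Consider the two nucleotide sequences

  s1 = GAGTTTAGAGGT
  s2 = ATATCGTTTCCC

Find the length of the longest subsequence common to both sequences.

Let dp[i][j] be the LCS length of the first i bases of s1 and the first j bases of s2. dp[i][j] = dp[i-1][j-1]+1 when the i-th and j-th bases match, else max(dp[i-1][j], dp[i][j-1]).
    ·  A  T  A  T  C  G  T  T  T  C  C  C
 ·  0  0  0  0  0  0  0  0  0  0  0  0  0
 G  0  0  0  0  0  0  1  1  1  1  1  1  1
 A  0  1  1  1  1  1  1  1  1  1  1  1  1
 G  0  1  1  1  1  1  2  2  2  2  2  2  2
 T  0  1  2  2  2  2  2  3  3  3  3  3  3
 T  0  1  2  2  3  3  3  3  4  4  4  4  4
 T  0  1  2  2  3  3  3  4  4  5  5  5  5
 A  0  1  2  3  3  3  3  4  4  5  5  5  5
 G  0  1  2  3  3  3  4  4  4  5  5  5  5
 A  0  1  2  3  3  3  4  4  4  5  5  5  5
 G  0  1  2  3  3  3  4  4  4  5  5  5  5
 G  0  1  2  3  3  3  4  4  4  5  5  5  5
 T  0  1  2  3  4  4  4  5  5  5  5  5  5
dp[12][12] = 5. One LCS (by backtracking along matches): AGTTT.

5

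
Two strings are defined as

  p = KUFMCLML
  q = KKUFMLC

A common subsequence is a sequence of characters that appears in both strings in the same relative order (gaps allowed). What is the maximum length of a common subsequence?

Let dp[i][j] be the LCS length of the first i characters of p and the first j characters of q. dp[i][j] = dp[i-1][j-1]+1 when the i-th and j-th characters match, else max(dp[i-1][j], dp[i][j-1]).
    ·  K  K  U  F  M  L  C
 ·  0  0  0  0  0  0  0  0
 K  0  1  1  1  1  1  1  1
 U  0  1  1  2  2  2  2  2
 F  0  1  1  2  3  3  3  3
 M  0  1  1  2  3  4  4  4
 C  0  1  1  2  3  4  4  5
 L  0  1  1  2  3  4  5  5
 M  0  1  1  2  3  4  5  5
 L  0  1  1  2  3  4  5  5
dp[8][7] = 5. One LCS (by backtracking along matches): KUFMC.

5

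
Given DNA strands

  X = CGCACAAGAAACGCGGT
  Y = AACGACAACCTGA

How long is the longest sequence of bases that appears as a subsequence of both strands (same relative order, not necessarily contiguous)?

9

Match C at X[1]=Y[3], then G at X[2]=Y[4], then A at X[4]=Y[5], then C at X[5]=Y[6], then A at X[10]=Y[7], then A at X[11]=Y[8], then C at X[12]=Y[9], then C at X[14]=Y[10], then G at X[15]=Y[12] — 9 bases in the same relative order in both. The LCS DP gives dp[17][13] = 9, so this is optimal.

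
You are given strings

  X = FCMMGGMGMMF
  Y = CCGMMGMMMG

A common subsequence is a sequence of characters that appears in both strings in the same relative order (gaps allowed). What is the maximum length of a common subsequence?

7

Let dp[i][j] be the LCS length of the first i characters of X and the first j characters of Y. dp[i][j] = dp[i-1][j-1]+1 when the i-th and j-th characters match, else max(dp[i-1][j], dp[i][j-1]).
    ·  C  C  G  M  M  G  M  M  M  G
 ·  0  0  0  0  0  0  0  0  0  0  0
 F  0  0  0  0  0  0  0  0  0  0  0
 C  0  1  1  1  1  1  1  1  1  1  1
 M  0  1  1  1  2  2  2  2  2  2  2
 M  0  1  1  1  2  3  3  3  3  3  3
 G  0  1  1  2  2  3  4  4  4  4  4
 G  0  1  1  2  2  3  4  4  4  4  5
 M  0  1  1  2  3  3  4  5  5  5  5
 G  0  1  1  2  3  3  4  5  5  5  6
 M  0  1  1  2  3  4  4  5  6  6  6
 M  0  1  1  2  3  4  4  5  6  7  7
 F  0  1  1  2  3  4  4  5  6  7  7
dp[11][10] = 7. One LCS (by backtracking along matches): CMMGMMM.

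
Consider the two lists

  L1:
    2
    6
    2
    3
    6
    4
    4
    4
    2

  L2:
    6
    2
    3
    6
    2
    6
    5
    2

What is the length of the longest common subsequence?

Let dp[i][j] be the LCS length of the first i values of L1 and the first j values of L2. dp[i][j] = dp[i-1][j-1]+1 when the i-th and j-th values match, else max(dp[i-1][j], dp[i][j-1]).
    ·  6  2  3  6  2  6  5  2
 ·  0  0  0  0  0  0  0  0  0
 2  0  0  1  1  1  1  1  1  1
 6  0  1  1  1  2  2  2  2  2
 2  0  1  2  2  2  3  3  3  3
 3  0  1  2  3  3  3  3  3  3
 6  0  1  2  3  4  4  4  4  4
 4  0  1  2  3  4  4  4  4  4
 4  0  1  2  3  4  4  4  4  4
 4  0  1  2  3  4  4  4  4  4
 2  0  1  2  3  4  5  5  5  5
dp[9][8] = 5. One LCS (by backtracking along matches): 2, 6, 2, 6, 2.

5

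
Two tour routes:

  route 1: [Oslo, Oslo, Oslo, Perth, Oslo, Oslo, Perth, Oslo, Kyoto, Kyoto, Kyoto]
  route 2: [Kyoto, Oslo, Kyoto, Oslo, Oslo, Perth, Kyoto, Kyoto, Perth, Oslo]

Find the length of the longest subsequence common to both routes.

Taking Oslo (route 1 #1, route 2 #2) → Oslo (route 1 #2, route 2 #4) → Oslo (route 1 #3, route 2 #5) → Perth (route 1 #4, route 2 #6) → Perth (route 1 #7, route 2 #9) → Oslo (route 1 #8, route 2 #10) gives a common subsequence of length 6, and the DP table's final entry dp[11][10] is also 6, so no common subsequence is longer.

6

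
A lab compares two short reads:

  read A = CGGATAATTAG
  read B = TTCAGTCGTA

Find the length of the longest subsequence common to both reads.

5

Pick C at read A[1]=read B[3], then G at read A[2]=read B[5], then G at read A[3]=read B[8], then T at read A[9]=read B[9], then A at read A[10]=read B[10]; all 5 bases appear in both, in order. Since dp[11][10] = 5, nothing longer is possible.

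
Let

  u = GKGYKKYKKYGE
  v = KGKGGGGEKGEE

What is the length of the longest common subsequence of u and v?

6

Let dp[i][j] be the LCS length of the first i characters of u and the first j characters of v. dp[i][j] = dp[i-1][j-1]+1 when the i-th and j-th characters match, else max(dp[i-1][j], dp[i][j-1]).
    ·  K  G  K  G  G  G  G  E  K  G  E  E
 ·  0  0  0  0  0  0  0  0  0  0  0  0  0
 G  0  0  1  1  1  1  1  1  1  1  1  1  1
 K  0  1  1  2  2  2  2  2  2  2  2  2  2
 G  0  1  2  2  3  3  3  3  3  3  3  3  3
 Y  0  1  2  2  3  3  3  3  3  3  3  3  3
 K  0  1  2  3  3  3  3  3  3  4  4  4  4
 K  0  1  2  3  3  3  3  3  3  4  4  4  4
 Y  0  1  2  3  3  3  3  3  3  4  4  4  4
 K  0  1  2  3  3  3  3  3  3  4  4  4  4
 K  0  1  2  3  3  3  3  3  3  4  4  4  4
 Y  0  1  2  3  3  3  3  3  3  4  4  4  4
 G  0  1  2  3  4  4  4  4  4  4  5  5  5
 E  0  1  2  3  4  4  4  4  5  5  5  6  6
dp[12][12] = 6. One LCS (by backtracking along matches): GKGKGE.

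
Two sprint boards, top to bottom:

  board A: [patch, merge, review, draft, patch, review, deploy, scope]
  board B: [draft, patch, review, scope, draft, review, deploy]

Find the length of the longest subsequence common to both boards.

Pick patch at board A[1]=board B[2]; then review at board A[3]=board B[3]; then draft at board A[4]=board B[5]; then review at board A[6]=board B[6]; then deploy at board A[7]=board B[7]; all 5 tasks appear in both, in order. The LCS DP gives dp[8][7] = 5, so this is optimal.

5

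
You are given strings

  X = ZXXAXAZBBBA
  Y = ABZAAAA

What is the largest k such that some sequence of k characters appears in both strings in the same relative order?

Let dp[i][j] be the LCS length of the first i characters of X and the first j characters of Y. dp[i][j] = dp[i-1][j-1]+1 when the i-th and j-th characters match, else max(dp[i-1][j], dp[i][j-1]).
    ·  A  B  Z  A  A  A  A
 ·  0  0  0  0  0  0  0  0
 Z  0  0  0  1  1  1  1  1
 X  0  0  0  1  1  1  1  1
 X  0  0  0  1  1  1  1  1
 A  0  1  1  1  2  2  2  2
 X  0  1  1  1  2  2  2  2
 A  0  1  1  1  2  3  3  3
 Z  0  1  1  2  2  3  3  3
 B  0  1  2  2  2  3  3  3
 B  0  1  2  2  2  3  3  3
 B  0  1  2  2  2  3  3  3
 A  0  1  2  2  3  3  4  4
dp[11][7] = 4. One LCS (by backtracking along matches): ZAAA.

4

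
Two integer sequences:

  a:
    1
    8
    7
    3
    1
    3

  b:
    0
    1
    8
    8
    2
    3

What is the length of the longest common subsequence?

Pick 1 (a #1, b #2) → 8 (a #2, b #4) → 3 (a #6, b #6); all 3 values appear in both, in order, and the DP table's final entry dp[6][6] is also 3, so no common subsequence is longer.

3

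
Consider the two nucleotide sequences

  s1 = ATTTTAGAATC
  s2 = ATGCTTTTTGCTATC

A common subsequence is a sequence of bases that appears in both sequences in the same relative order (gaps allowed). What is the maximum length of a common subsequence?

Taking A (s1 #1, s2 #1); then T (s1 #2, s2 #6); then T (s1 #3, s2 #7); then T (s1 #4, s2 #8); then T (s1 #5, s2 #9); then G (s1 #7, s2 #10); then A (s1 #9, s2 #13); then T (s1 #10, s2 #14); then C (s1 #11, s2 #15) gives a common subsequence of length 9. Since dp[11][15] = 9, nothing longer is possible.

9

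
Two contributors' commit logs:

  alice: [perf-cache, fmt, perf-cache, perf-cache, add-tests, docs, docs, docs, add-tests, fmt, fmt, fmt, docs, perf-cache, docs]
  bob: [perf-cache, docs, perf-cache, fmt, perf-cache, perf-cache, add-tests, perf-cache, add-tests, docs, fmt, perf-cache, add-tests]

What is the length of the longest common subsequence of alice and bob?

8

Pick perf-cache [1,3], fmt [2,4], perf-cache [3,6], perf-cache [4,8], add-tests [5,9], docs [8,10], fmt [12,11], perf-cache [14,12]; all 8 commits appear in both, in order, and the DP table's final entry dp[15][13] is also 8, so no common subsequence is longer.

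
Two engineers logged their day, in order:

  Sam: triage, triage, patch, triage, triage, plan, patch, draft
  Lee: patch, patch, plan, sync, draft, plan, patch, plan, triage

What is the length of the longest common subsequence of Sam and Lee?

3

Taking patch (Sam #3, Lee #2) → plan (Sam #6, Lee #6) → patch (Sam #7, Lee #7) gives a common subsequence of length 3. Since dp[8][9] = 3, nothing longer is possible.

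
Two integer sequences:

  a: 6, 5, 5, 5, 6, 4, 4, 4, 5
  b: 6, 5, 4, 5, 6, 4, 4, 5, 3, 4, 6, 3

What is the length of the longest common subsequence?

Let dp[i][j] be the LCS length of the first i values of a and the first j values of b. dp[i][j] = dp[i-1][j-1]+1 when the i-th and j-th values match, else max(dp[i-1][j], dp[i][j-1]).
    ·  6  5  4  5  6  4  4  5  3  4  6  3
 ·  0  0  0  0  0  0  0  0  0  0  0  0  0
 6  0  1  1  1  1  1  1  1  1  1  1  1  1
 5  0  1  2  2  2  2  2  2  2  2  2  2  2
 5  0  1  2  2  3  3  3  3  3  3  3  3  3
 5  0  1  2  2  3  3  3  3  4  4  4  4  4
 6  0  1  2  2  3  4  4  4  4  4  4  5  5
 4  0  1  2  3  3  4  5  5  5  5  5  5  5
 4  0  1  2  3  3  4  5  6  6  6  6  6  6
 4  0  1  2  3  3  4  5  6  6  6  7  7  7
 5  0  1  2  3  4  4  5  6  7  7  7  7  7
dp[9][12] = 7. One LCS (by backtracking along matches): 6, 5, 5, 6, 4, 4, 4.

7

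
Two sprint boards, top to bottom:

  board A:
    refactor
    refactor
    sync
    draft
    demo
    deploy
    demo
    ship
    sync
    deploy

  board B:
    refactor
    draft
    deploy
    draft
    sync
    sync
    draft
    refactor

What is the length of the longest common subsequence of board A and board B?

Taking refactor at board A[2]=board B[1], draft at board A[4]=board B[2], deploy at board A[6]=board B[3], sync at board A[9]=board B[6] gives a common subsequence of length 4, and the DP table's final entry dp[10][8] is also 4, so no common subsequence is longer.

4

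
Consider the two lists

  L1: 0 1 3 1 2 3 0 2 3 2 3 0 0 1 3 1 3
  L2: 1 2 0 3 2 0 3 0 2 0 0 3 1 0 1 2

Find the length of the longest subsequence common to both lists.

One common subsequence of length 10: 0 [1,3], then 3 [3,4], then 2 [5,5], then 3 [6,7], then 0 [7,8], then 2 [10,9], then 0 [12,10], then 0 [13,11], then 1 [14,13], then 1 [16,15], and the DP table's final entry dp[17][16] is also 10, so no common subsequence is longer.

10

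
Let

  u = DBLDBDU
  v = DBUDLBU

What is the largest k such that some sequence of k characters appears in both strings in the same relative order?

Match D (u #1, v #1), then B (u #2, v #2), then L (u #3, v #5), then B (u #5, v #6), then U (u #7, v #7) — 5 characters in the same relative order in both, and the DP table's final entry dp[7][7] is also 5, so no common subsequence is longer.

5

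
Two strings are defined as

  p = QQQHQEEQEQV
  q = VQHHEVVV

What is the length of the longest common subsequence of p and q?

One common subsequence of length 4: Q [1,2] → H [4,4] → E [6,5] → V [11,8]. Since dp[11][8] = 4, nothing longer is possible.

4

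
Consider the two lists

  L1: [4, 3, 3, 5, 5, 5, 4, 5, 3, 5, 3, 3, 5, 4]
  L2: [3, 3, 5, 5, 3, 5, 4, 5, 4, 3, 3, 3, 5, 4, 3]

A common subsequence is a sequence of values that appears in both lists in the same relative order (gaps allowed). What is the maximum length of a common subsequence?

12

Match 3 (L1 #2, L2 #1); then 3 (L1 #3, L2 #2); then 5 (L1 #4, L2 #3); then 5 (L1 #5, L2 #4); then 5 (L1 #6, L2 #6); then 4 (L1 #7, L2 #7); then 5 (L1 #8, L2 #8); then 3 (L1 #9, L2 #10); then 3 (L1 #11, L2 #11); then 3 (L1 #12, L2 #12); then 5 (L1 #13, L2 #13); then 4 (L1 #14, L2 #14) — 12 values in the same relative order in both. dp[14][15] = 12 confirms this is the maximum.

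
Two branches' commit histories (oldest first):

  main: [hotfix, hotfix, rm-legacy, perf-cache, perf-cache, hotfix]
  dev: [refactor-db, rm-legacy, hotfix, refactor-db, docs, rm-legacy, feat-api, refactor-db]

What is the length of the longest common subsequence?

2

Pick hotfix [1,3], then rm-legacy [3,6]; all 2 commits appear in both, in order. dp[6][8] = 2 confirms this is the maximum.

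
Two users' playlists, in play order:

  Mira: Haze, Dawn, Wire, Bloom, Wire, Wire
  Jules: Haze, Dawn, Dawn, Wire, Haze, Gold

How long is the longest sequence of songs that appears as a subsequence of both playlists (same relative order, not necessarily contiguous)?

3

Pick Haze at Mira[1]=Jules[1] → Dawn at Mira[2]=Jules[3] → Wire at Mira[3]=Jules[4]; all 3 songs appear in both, in order. The LCS DP gives dp[6][6] = 3, so this is optimal.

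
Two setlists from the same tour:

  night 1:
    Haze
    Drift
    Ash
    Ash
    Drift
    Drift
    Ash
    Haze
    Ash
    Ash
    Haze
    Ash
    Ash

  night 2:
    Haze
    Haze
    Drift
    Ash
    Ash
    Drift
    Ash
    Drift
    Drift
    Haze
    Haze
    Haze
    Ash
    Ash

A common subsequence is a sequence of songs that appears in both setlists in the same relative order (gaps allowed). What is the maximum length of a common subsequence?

Pick Haze [1,2], Drift [2,3], Ash [3,5], Ash [4,7], Drift [5,8], Drift [6,9], Haze [8,11], Haze [11,12], Ash [12,13], Ash [13,14]; all 10 songs appear in both, in order. The LCS DP gives dp[13][14] = 10, so this is optimal.

10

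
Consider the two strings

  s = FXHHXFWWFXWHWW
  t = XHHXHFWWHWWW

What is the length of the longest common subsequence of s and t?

10

Taking X (s #2, t #1), then H (s #3, t #2), then H (s #4, t #3), then X (s #5, t #4), then F (s #6, t #6), then W (s #7, t #7), then W (s #8, t #8), then W (s #11, t #10), then W (s #13, t #11), then W (s #14, t #12) gives a common subsequence of length 10. dp[14][12] = 10 confirms this is the maximum.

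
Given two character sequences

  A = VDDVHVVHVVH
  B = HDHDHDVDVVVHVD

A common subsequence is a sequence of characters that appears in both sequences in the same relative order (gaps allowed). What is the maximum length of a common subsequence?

Match D at A[2]=B[2], D at A[3]=B[4], H at A[5]=B[5], V at A[6]=B[7], V at A[7]=B[9], V at A[9]=B[10], V at A[10]=B[11], H at A[11]=B[12] — 8 characters in the same relative order in both. The LCS DP gives dp[11][14] = 8, so this is optimal.

8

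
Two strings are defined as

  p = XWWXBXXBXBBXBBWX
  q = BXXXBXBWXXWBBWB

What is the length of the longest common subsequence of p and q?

Pick X [1,3], X [4,4], B [5,5], X [7,6], B [8,7], X [9,9], X [12,10], B [13,12], B [14,13], W [15,14]; all 10 characters appear in both, in order, and the DP table's final entry dp[16][15] is also 10, so no common subsequence is longer.

10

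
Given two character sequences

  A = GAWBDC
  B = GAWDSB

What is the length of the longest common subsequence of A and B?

4

Let dp[i][j] be the LCS length of the first i characters of A and the first j characters of B. dp[i][j] = dp[i-1][j-1]+1 when the i-th and j-th characters match, else max(dp[i-1][j], dp[i][j-1]).
    ·  G  A  W  D  S  B
 ·  0  0  0  0  0  0  0
 G  0  1  1  1  1  1  1
 A  0  1  2  2  2  2  2
 W  0  1  2  3  3  3  3
 B  0  1  2  3  3  3  4
 D  0  1  2  3  4  4  4
 C  0  1  2  3  4  4  4
dp[6][6] = 4. One LCS (by backtracking along matches): GAWB.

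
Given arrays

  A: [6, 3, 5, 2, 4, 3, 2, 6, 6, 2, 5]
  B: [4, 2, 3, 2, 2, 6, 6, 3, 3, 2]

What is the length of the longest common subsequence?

6

Taking 3 [2,3]; then 2 [4,4]; then 2 [7,5]; then 6 [8,6]; then 6 [9,7]; then 2 [10,10] gives a common subsequence of length 6. The LCS DP gives dp[11][10] = 6, so this is optimal.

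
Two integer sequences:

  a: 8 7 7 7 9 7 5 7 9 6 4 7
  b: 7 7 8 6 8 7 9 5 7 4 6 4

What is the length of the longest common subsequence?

Let dp[i][j] be the LCS length of the first i values of a and the first j values of b. dp[i][j] = dp[i-1][j-1]+1 when the i-th and j-th values match, else max(dp[i-1][j], dp[i][j-1]).
    ·  7  7  8  6  8  7  9  5  7  4  6  4
 ·  0  0  0  0  0  0  0  0  0  0  0  0  0
 8  0  0  0  1  1  1  1  1  1  1  1  1  1
 7  0  1  1  1  1  1  2  2  2  2  2  2  2
 7  0  1  2  2  2  2  2  2  2  3  3  3  3
 7  0  1  2  2  2  2  3  3  3  3  3  3  3
 9  0  1  2  2  2  2  3  4  4  4  4  4  4
 7  0  1  2  2  2  2  3  4  4  5  5  5  5
 5  0  1  2  2  2  2  3  4  5  5  5  5  5
 7  0  1  2  2  2  2  3  4  5  6  6  6  6
 9  0  1  2  2  2  2  3  4  5  6  6  6  6
 6  0  1  2  2  3  3  3  4  5  6  6  7  7
 4  0  1  2  2  3  3  3  4  5  6  7  7  8
 7  0  1  2  2  3  3  4  4  5  6  7  7  8
dp[12][12] = 8. One LCS (by backtracking along matches): 7, 7, 7, 9, 5, 7, 6, 4.

8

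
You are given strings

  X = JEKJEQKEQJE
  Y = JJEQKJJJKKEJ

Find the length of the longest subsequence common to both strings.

One common subsequence of length 7: J [1,2], then E [2,3], then K [3,5], then J [4,8], then K [7,10], then E [8,11], then J [10,12]. Since dp[11][12] = 7, nothing longer is possible.

7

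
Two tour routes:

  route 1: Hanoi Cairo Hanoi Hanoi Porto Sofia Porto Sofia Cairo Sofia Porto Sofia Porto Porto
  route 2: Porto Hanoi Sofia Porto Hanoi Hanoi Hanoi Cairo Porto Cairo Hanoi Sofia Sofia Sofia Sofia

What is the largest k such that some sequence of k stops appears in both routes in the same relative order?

8

Match Hanoi [1,5], then Hanoi [3,6], then Hanoi [4,7], then Porto [5,9], then Sofia [6,12], then Sofia [8,13], then Sofia [10,14], then Sofia [12,15] — 8 stops in the same relative order in both. The LCS DP gives dp[14][15] = 8, so this is optimal.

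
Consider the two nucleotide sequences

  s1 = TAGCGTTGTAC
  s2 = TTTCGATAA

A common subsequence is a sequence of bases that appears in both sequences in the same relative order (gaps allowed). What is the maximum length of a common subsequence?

6

Let dp[i][j] be the LCS length of the first i bases of s1 and the first j bases of s2. dp[i][j] = dp[i-1][j-1]+1 when the i-th and j-th bases match, else max(dp[i-1][j], dp[i][j-1]).
    ·  T  T  T  C  G  A  T  A  A
 ·  0  0  0  0  0  0  0  0  0  0
 T  0  1  1  1  1  1  1  1  1  1
 A  0  1  1  1  1  1  2  2  2  2
 G  0  1  1  1  1  2  2  2  2  2
 C  0  1  1  1  2  2  2  2  2  2
 G  0  1  1  1  2  3  3  3  3  3
 T  0  1  2  2  2  3  3  4  4  4
 T  0  1  2  3  3  3  3  4  4  4
 G  0  1  2  3  3  4  4  4  4  4
 T  0  1  2  3  3  4  4  5  5  5
 A  0  1  2  3  3  4  5  5  6  6
 C  0  1  2  3  4  4  5  5  6  6
dp[11][9] = 6. One LCS (by backtracking along matches): TTTGTA.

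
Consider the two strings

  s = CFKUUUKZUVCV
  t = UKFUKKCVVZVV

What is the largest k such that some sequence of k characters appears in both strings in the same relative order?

6

Let dp[i][j] be the LCS length of the first i characters of s and the first j characters of t. dp[i][j] = dp[i-1][j-1]+1 when the i-th and j-th characters match, else max(dp[i-1][j], dp[i][j-1]).
    ·  U  K  F  U  K  K  C  V  V  Z  V  V
 ·  0  0  0  0  0  0  0  0  0  0  0  0  0
 C  0  0  0  0  0  0  0  1  1  1  1  1  1
 F  0  0  0  1  1  1  1  1  1  1  1  1  1
 K  0  0  1  1  1  2  2  2  2  2  2  2  2
 U  0  1  1  1  2  2  2  2  2  2  2  2  2
 U  0  1  1  1  2  2  2  2  2  2  2  2  2
 U  0  1  1  1  2  2  2  2  2  2  2  2  2
 K  0  1  2  2  2  3  3  3  3  3  3  3  3
 Z  0  1  2  2  2  3  3  3  3  3  4  4  4
 U  0  1  2  2  3  3  3  3  3  3  4  4  4
 V  0  1  2  2  3  3  3  3  4  4  4  5  5
 C  0  1  2  2  3  3  3  4  4  4  4  5  5
 V  0  1  2  2  3  3  3  4  5  5  5  5  6
dp[12][12] = 6. One LCS (by backtracking along matches): FKKZVV.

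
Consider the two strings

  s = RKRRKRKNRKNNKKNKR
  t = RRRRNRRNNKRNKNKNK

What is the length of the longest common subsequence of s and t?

One common subsequence of length 12: R (s #1, t #1) → R (s #3, t #2) → R (s #4, t #3) → R (s #6, t #4) → N (s #8, t #5) → R (s #9, t #7) → K (s #10, t #10) → N (s #11, t #12) → N (s #12, t #14) → K (s #14, t #15) → N (s #15, t #16) → K (s #16, t #17). dp[17][17] = 12 confirms this is the maximum.

12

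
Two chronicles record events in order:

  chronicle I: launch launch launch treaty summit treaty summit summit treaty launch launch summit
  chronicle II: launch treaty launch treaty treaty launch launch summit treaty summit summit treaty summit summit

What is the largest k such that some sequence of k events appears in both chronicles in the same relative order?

Match launch (chronicle I #1, chronicle II #3); then launch (chronicle I #2, chronicle II #6); then launch (chronicle I #3, chronicle II #7); then summit (chronicle I #5, chronicle II #8); then treaty (chronicle I #6, chronicle II #9); then summit (chronicle I #7, chronicle II #10); then summit (chronicle I #8, chronicle II #11); then treaty (chronicle I #9, chronicle II #12); then summit (chronicle I #12, chronicle II #14) — 9 events in the same relative order in both. The LCS DP gives dp[12][14] = 9, so this is optimal.

9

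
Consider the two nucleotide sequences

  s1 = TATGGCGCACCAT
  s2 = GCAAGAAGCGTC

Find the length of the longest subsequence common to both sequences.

6

Taking A at s1[2]=s2[4] → G at s1[4]=s2[5] → G at s1[5]=s2[8] → C at s1[6]=s2[9] → G at s1[7]=s2[10] → C at s1[11]=s2[12] gives a common subsequence of length 6. dp[13][12] = 6 confirms this is the maximum.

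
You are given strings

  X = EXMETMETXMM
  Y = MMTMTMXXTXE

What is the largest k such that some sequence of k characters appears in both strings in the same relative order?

Let dp[i][j] be the LCS length of the first i characters of X and the first j characters of Y. dp[i][j] = dp[i-1][j-1]+1 when the i-th and j-th characters match, else max(dp[i-1][j], dp[i][j-1]).
    ·  M  M  T  M  T  M  X  X  T  X  E
 ·  0  0  0  0  0  0  0  0  0  0  0  0
 E  0  0  0  0  0  0  0  0  0  0  0  1
 X  0  0  0  0  0  0  0  1  1  1  1  1
 M  0  1  1  1  1  1  1  1  1  1  1  1
 E  0  1  1  1  1  1  1  1  1  1  1  2
 T  0  1  1  2  2  2  2  2  2  2  2  2
 M  0  1  2  2  3  3  3  3  3  3  3  3
 E  0  1  2  2  3  3  3  3  3  3  3  4
 T  0  1  2  3  3  4  4  4  4  4  4  4
 X  0  1  2  3  3  4  4  5  5  5  5  5
 M  0  1  2  3  4  4  5  5  5  5  5  5
 M  0  1  2  3  4  4  5  5  5  5  5  5
dp[11][11] = 5. One LCS (by backtracking along matches): MTMTX.

5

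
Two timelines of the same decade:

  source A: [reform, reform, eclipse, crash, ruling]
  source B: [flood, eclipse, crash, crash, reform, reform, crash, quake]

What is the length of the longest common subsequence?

3

Pick reform [1,5] → reform [2,6] → crash [4,7]; all 3 events appear in both, in order. dp[5][8] = 3 confirms this is the maximum.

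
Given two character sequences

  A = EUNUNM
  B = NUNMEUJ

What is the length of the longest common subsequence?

Let dp[i][j] be the LCS length of the first i characters of A and the first j characters of B. dp[i][j] = dp[i-1][j-1]+1 when the i-th and j-th characters match, else max(dp[i-1][j], dp[i][j-1]).
    ·  N  U  N  M  E  U  J
 ·  0  0  0  0  0  0  0  0
 E  0  0  0  0  0  1  1  1
 U  0  0  1  1  1  1  2  2
 N  0  1  1  2  2  2  2  2
 U  0  1  2  2  2  2  3  3
 N  0  1  2  3  3  3  3  3
 M  0  1  2  3  4  4  4  4
dp[6][7] = 4. One LCS (by backtracking along matches): NUNM.

4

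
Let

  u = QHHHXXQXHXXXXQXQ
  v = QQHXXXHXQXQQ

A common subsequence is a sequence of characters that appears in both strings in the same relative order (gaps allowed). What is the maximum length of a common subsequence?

10

One common subsequence of length 10: Q [1,2] → H [4,3] → X [5,4] → X [6,5] → X [8,6] → H [9,7] → X [10,8] → X [13,10] → Q [14,11] → Q [16,12]. Since dp[16][12] = 10, nothing longer is possible.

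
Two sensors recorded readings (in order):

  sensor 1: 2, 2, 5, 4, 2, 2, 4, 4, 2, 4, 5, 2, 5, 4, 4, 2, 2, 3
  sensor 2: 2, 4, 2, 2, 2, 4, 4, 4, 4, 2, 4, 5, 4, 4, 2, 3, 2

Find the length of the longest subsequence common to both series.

13

Match 2 (sensor 1 #1, sensor 2 #1); then 2 (sensor 1 #2, sensor 2 #3); then 2 (sensor 1 #5, sensor 2 #4); then 2 (sensor 1 #6, sensor 2 #5); then 4 (sensor 1 #7, sensor 2 #8); then 4 (sensor 1 #8, sensor 2 #9); then 2 (sensor 1 #9, sensor 2 #10); then 4 (sensor 1 #10, sensor 2 #11); then 5 (sensor 1 #13, sensor 2 #12); then 4 (sensor 1 #14, sensor 2 #13); then 4 (sensor 1 #15, sensor 2 #14); then 2 (sensor 1 #16, sensor 2 #15); then 2 (sensor 1 #17, sensor 2 #17) — 13 values in the same relative order in both, and the DP table's final entry dp[18][17] is also 13, so no common subsequence is longer.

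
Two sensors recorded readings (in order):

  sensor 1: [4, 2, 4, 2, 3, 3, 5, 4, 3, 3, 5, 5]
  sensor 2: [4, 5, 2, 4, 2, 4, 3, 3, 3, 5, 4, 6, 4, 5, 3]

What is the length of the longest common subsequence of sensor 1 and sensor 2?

9

Pick 4 (sensor 1 #1, sensor 2 #1), 2 (sensor 1 #2, sensor 2 #3), 4 (sensor 1 #3, sensor 2 #4), 2 (sensor 1 #4, sensor 2 #5), 3 (sensor 1 #5, sensor 2 #8), 3 (sensor 1 #6, sensor 2 #9), 5 (sensor 1 #7, sensor 2 #10), 4 (sensor 1 #8, sensor 2 #13), 3 (sensor 1 #10, sensor 2 #15); all 9 values appear in both, in order. The LCS DP gives dp[12][15] = 9, so this is optimal.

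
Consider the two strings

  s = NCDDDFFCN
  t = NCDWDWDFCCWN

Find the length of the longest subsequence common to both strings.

One common subsequence of length 8: N at s[1]=t[1], then C at s[2]=t[2], then D at s[3]=t[3], then D at s[4]=t[5], then D at s[5]=t[7], then F at s[6]=t[8], then C at s[8]=t[10], then N at s[9]=t[12], and the DP table's final entry dp[9][12] is also 8, so no common subsequence is longer.

8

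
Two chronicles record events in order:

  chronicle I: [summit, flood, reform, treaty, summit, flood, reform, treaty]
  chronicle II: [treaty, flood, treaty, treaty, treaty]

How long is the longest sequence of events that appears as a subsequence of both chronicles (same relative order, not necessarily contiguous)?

Pick flood (chronicle I #2, chronicle II #2) → treaty (chronicle I #4, chronicle II #4) → treaty (chronicle I #8, chronicle II #5); all 3 events appear in both, in order. Since dp[8][5] = 3, nothing longer is possible.

3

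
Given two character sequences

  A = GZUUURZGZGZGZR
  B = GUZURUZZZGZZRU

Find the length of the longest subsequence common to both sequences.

Pick G (A #1, B #1), then Z (A #2, B #3), then U (A #3, B #4), then U (A #4, B #6), then Z (A #7, B #8), then Z (A #9, B #9), then G (A #10, B #10), then Z (A #11, B #11), then Z (A #13, B #12), then R (A #14, B #13); all 10 characters appear in both, in order, and the DP table's final entry dp[14][14] is also 10, so no common subsequence is longer.

10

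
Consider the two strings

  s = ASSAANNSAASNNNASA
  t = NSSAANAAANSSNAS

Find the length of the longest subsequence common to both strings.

11

Match S [2,2], S [3,3], A [4,4], A [5,5], N [6,6], N [7,10], S [8,11], S [11,12], N [14,13], A [15,14], S [16,15] — 11 characters in the same relative order in both, and the DP table's final entry dp[17][15] is also 11, so no common subsequence is longer.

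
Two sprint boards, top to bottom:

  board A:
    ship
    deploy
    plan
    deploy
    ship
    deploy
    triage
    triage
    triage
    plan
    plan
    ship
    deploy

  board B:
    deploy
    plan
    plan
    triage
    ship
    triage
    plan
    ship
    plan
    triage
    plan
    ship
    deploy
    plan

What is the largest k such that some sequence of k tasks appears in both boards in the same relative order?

Pick deploy at board A[2]=board B[1] → plan at board A[3]=board B[3] → ship at board A[5]=board B[5] → triage at board A[7]=board B[6] → triage at board A[9]=board B[10] → plan at board A[11]=board B[11] → ship at board A[12]=board B[12] → deploy at board A[13]=board B[13]; all 8 tasks appear in both, in order, and the DP table's final entry dp[13][14] is also 8, so no common subsequence is longer.

8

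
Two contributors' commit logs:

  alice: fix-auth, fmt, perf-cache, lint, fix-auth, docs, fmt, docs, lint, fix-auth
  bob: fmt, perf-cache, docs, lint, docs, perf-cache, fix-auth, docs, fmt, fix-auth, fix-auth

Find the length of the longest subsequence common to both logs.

Taking fmt at alice[2]=bob[1], perf-cache at alice[3]=bob[2], lint at alice[4]=bob[4], fix-auth at alice[5]=bob[7], docs at alice[6]=bob[8], fmt at alice[7]=bob[9], fix-auth at alice[10]=bob[11] gives a common subsequence of length 7, and the DP table's final entry dp[10][11] is also 7, so no common subsequence is longer.

7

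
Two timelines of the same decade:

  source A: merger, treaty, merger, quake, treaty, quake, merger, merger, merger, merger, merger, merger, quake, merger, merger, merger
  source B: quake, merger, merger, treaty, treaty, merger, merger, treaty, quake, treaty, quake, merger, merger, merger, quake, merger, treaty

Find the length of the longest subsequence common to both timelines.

One common subsequence of length 11: merger [1,3] → treaty [2,5] → merger [3,7] → quake [4,9] → treaty [5,10] → quake [6,11] → merger [10,12] → merger [11,13] → merger [12,14] → quake [13,15] → merger [14,16]. The LCS DP gives dp[16][17] = 11, so this is optimal.

11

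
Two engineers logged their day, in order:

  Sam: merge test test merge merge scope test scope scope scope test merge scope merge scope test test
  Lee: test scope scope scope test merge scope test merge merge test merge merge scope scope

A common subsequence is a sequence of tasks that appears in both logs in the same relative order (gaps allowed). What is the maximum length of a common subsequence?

9

Taking test (Sam #2, Lee #1); then test (Sam #3, Lee #5); then merge (Sam #5, Lee #6); then scope (Sam #6, Lee #7); then test (Sam #7, Lee #8); then test (Sam #11, Lee #11); then merge (Sam #12, Lee #13); then scope (Sam #13, Lee #14); then scope (Sam #15, Lee #15) gives a common subsequence of length 9. Since dp[17][15] = 9, nothing longer is possible.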